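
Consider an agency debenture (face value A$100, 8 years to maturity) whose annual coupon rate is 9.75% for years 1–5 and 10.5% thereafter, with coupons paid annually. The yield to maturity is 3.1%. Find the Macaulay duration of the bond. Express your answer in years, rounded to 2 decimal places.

Periodic yield y = 0.031. Discount each cash flow and weight by its year:
  t   CF        PV=CF/(1+0.031)^t    t·PV
  1         9.75         9.4568         9.4568
  2         9.75         9.1725        18.3450
  3         9.75         8.8967        26.6901
  4         9.75         8.6292        34.5168
  5         9.75         8.3697        41.8486
  6        10.50         8.7425        52.4552
  7        10.50         8.4797        59.3576
  8       110.50        86.5552       692.4413
  Σ                    148.3023       935.1114
Price P = Σ PV = 148.3023.
Macaulay duration = Σ(t·PV) / P = 935.1114 / 148.3023 = 6.30544 years.

6.31 years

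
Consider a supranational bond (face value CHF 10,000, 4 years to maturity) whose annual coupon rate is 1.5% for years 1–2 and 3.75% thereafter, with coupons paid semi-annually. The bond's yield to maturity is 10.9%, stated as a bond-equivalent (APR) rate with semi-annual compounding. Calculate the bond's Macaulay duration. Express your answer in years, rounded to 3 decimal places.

Periodic yield y = 0.0545. Discount each cash flow and weight by its period:
  t   CF        PV=CF/(1+0.0545)^t    t·PV
  1        75.00        71.1238        71.1238
  2        75.00        67.4478       134.8957
  3        75.00        63.9619       191.8858
  4        75.00        60.6562       242.6246
  5       187.50       143.8031       719.0157
  6       187.50       136.3709       818.2255
  7       187.50       129.3228       905.2598
  8    10,187.50     6,663.3856    53,307.0852
  Σ                  7,336.0722    56,390.1160
Price P = Σ PV = 7,336.0722.
Macaulay duration = Σ(t·PV) / P = 56,390.1160 / 7,336.0722 = 7.68669 half-year periods.
In years: 7.68669 / 2 = 3.84335 years.

3.843 years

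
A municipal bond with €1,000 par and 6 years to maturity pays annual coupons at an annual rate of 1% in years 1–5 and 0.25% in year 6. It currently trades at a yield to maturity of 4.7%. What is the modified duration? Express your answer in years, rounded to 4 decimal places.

Periodic yield y = 0.047. First find Macaulay duration:
  t   CF        PV=CF/(1+0.047)^t    t·PV
  1        10.00         9.5511         9.5511
  2        10.00         9.1223        18.2447
  3        10.00         8.7128        26.1385
  4        10.00         8.3217        33.2869
  5        10.00         7.9482        39.7408
  6     1,002.50       761.0344     4,566.2064
  Σ                    804.6906     4,693.1685
P = 804.6906; Macaulay duration = 4,693.1685 / 804.6906 = 5.83226 years.
Modified duration = D_Mac / (1 + y) = 5.83226 / 1.047 = 5.57045 years.

5.5705 years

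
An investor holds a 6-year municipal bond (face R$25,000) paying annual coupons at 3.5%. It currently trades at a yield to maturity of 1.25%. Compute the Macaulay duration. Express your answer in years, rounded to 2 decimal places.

5.55 years

Periodic yield y = 0.0125. Discount each cash flow and weight by its year:
  t   CF        PV=CF/(1+0.0125)^t    t·PV
  1       875.00       864.1975       864.1975
  2       875.00       853.5284     1,707.0569
  3       875.00       842.9910     2,528.9731
  4       875.00       832.5837     3,330.3350
  5       875.00       822.3049     4,111.5246
  6    25,875.00    24,016.5249   144,099.1495
  Σ                 28,232.1306   156,641.2366
Price P = Σ PV = 28,232.1306.
Macaulay duration = Σ(t·PV) / P = 156,641.2366 / 28,232.1306 = 5.54833 years.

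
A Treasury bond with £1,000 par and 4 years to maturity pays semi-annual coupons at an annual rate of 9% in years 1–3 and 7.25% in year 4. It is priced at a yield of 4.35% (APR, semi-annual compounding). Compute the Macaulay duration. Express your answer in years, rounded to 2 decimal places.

3.49 years

Periodic yield y = 0.02175. Discount each cash flow and weight by its period:
  t   CF        PV=CF/(1+0.02175)^t    t·PV
  1        45.00        44.0421        44.0421
  2        45.00        43.1046        86.2091
  3        45.00        42.1870       126.5610
  4        45.00        41.2890       165.1558
  5        45.00        40.4100       202.0502
  6        45.00        39.5498       237.2990
  7        36.25        31.1814       218.2697
  8     1,036.25       872.3834     6,979.0669
  Σ                  1,154.1472     8,058.6538
Price P = Σ PV = 1,154.1472.
Macaulay duration = Σ(t·PV) / P = 8,058.6538 / 1,154.1472 = 6.98234 half-year periods.
In years: 6.98234 / 2 = 3.49117 years.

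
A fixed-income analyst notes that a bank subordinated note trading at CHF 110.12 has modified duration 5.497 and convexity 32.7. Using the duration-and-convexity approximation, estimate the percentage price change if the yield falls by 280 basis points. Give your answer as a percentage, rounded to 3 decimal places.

Duration effect: -D_mod·Δy = -5.497 × (-0.028) = +0.153916
Convexity effect: ½·C·(Δy)² = 0.5 × 32.7 × (-0.028)² = +0.0128184
ΔP/P ≈ +0.153916 + 0.0128184 = +0.1667344
= +16.67344%.

+16.673%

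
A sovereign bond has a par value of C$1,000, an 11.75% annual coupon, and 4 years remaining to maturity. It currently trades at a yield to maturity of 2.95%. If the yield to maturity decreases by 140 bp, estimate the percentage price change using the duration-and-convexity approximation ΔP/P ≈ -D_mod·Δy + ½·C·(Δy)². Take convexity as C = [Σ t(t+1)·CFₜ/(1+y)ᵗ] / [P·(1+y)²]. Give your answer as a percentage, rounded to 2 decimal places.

+4.91%

With y = 0.0295:
  t   CF        PV=CF/(1+0.0295)^t    t·PV        t(t+1)·PV
  1       117.50       114.1331       114.1331         228.2661
  2       117.50       110.8626       221.7253         665.1758
  3       117.50       107.6859       323.0577       1,292.2307
  4     1,117.50       994.8145     3,979.2582      19,896.2910
  Σ                  1,327.4961     4,638.1742      22,081.9636
P = 1,327.4961; D_Mac = 3.49393 yrs; D_mod = 3.39381 yrs; C = 15.69465.
Duration effect: -3.39381 × (-0.014) = +0.047513
Convexity effect: 0.5 × 15.69465 × (-0.014)² = +0.0015381
ΔP/P ≈ +0.047513 + 0.0015381 = +0.049051 = +4.9051%.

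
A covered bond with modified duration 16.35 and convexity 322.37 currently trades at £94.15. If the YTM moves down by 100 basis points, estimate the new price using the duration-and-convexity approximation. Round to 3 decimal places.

Duration effect: -D_mod·Δy = -16.35 × (-0.01) = +0.163500
Convexity effect: ½·C·(Δy)² = 0.5 × 322.37 × (-0.01)² = +0.0161185
ΔP/P ≈ +0.163500 + 0.0161185 = +0.1796185
New price ≈ 94.15 × (1 + 0.1796185) = 111.061081775.

£111.061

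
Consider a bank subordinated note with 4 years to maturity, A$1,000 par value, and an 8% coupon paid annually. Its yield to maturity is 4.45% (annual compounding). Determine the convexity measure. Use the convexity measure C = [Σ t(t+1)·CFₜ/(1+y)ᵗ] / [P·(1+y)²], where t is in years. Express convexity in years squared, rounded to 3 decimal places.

With y = 0.0445:
  t   CF        PV=CF/(1+0.0445)^t    t·PV        t(t+1)·PV
  1        80.00        76.5917        76.5917         153.1833
  2        80.00        73.3286       146.6571         439.9713
  3        80.00        70.2045       210.6134         842.4534
  4     1,080.00       907.3816     3,629.5265      18,147.6324
  Σ                  1,127.5063     4,063.3886      19,583.2405
P = 1,127.5063.
Convexity = Σ t(t+1)·PV / [P·(1+y)²] = 19,583.2405 / (1,127.5063 × 1.090980) = 15.92021.

15.920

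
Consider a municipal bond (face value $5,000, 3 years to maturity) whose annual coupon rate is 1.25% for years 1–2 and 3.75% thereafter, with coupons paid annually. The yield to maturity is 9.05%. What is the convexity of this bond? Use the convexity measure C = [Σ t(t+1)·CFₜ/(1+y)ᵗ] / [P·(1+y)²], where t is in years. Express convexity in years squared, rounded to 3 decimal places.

9.909

With y = 0.0905:
  t   CF        PV=CF/(1+0.0905)^t    t·PV        t(t+1)·PV
  1        62.50        57.3132        57.3132         114.6263
  2        62.50        52.5568       105.1135         315.3406
  3     5,187.50     4,000.1944    12,000.5833      48,002.3331
  Σ                  4,110.0644    12,163.0100      48,432.3000
P = 4,110.0644.
Convexity = Σ t(t+1)·PV / [P·(1+y)²] = 48,432.3000 / (4,110.0644 × 1.189190) = 9.90912.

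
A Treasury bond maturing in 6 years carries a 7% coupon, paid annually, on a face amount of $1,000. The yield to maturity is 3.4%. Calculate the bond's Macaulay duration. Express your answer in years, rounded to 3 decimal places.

Periodic yield y = 0.034. Discount each cash flow and weight by its year:
  t   CF        PV=CF/(1+0.034)^t    t·PV
  1        70.00        67.6983        67.6983
  2        70.00        65.4722       130.9444
  3        70.00        63.3193       189.9580
  4        70.00        61.2373       244.9491
  5        70.00        59.2237       296.1184
  6     1,070.00       875.5089     5,253.0532
  Σ                  1,192.4596     6,182.7213
Price P = Σ PV = 1,192.4596.
Macaulay duration = Σ(t·PV) / P = 6,182.7213 / 1,192.4596 = 5.18485 years.

5.185 years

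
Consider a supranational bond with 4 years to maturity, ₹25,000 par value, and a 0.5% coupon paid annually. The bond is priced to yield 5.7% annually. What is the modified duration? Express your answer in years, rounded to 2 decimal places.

3.75 years

Periodic yield y = 0.057. First find Macaulay duration:
  t   CF        PV=CF/(1+0.057)^t    t·PV
  1       125.00       118.2592       118.2592
  2       125.00       111.8820       223.7639
  3       125.00       105.8486       317.5458
  4    25,125.00    20,128.2548    80,513.0192
  Σ                 20,464.2445    81,172.5880
P = 20,464.2445; Macaulay duration = 81,172.5880 / 20,464.2445 = 3.96656 years.
Modified duration = D_Mac / (1 + y) = 3.96656 / 1.057 = 3.75266 years.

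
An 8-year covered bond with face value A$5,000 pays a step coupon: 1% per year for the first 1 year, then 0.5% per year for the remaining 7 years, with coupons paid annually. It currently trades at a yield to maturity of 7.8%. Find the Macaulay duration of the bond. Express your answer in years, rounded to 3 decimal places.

Periodic yield y = 0.078. Discount each cash flow and weight by its year:
  t   CF        PV=CF/(1+0.078)^t    t·PV
  1        50.00        46.3822        46.3822
  2        25.00        21.5131        43.0261
  3        25.00        19.9565        59.8694
  4        25.00        18.5125        74.0500
  5        25.00        17.1730        85.8650
  6        25.00        15.9304        95.5826
  7        25.00        14.7778       103.4443
  8     5,025.00     2,755.4084    22,043.2673
  Σ                  2,909.6538    22,551.4869
Price P = Σ PV = 2,909.6538.
Macaulay duration = Σ(t·PV) / P = 22,551.4869 / 2,909.6538 = 7.75057 years.

7.751 years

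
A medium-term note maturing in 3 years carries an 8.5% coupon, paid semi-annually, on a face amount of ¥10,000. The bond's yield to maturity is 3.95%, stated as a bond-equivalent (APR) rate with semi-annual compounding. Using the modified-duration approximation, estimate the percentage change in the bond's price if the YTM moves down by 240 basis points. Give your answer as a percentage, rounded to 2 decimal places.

+6.42%

Periodic yield y = 0.01975. Modified duration first:
  t   CF        PV=CF/(1+0.01975)^t    t·PV
  1       425.00       416.7688       416.7688
  2       425.00       408.6970       817.3941
  3       425.00       400.7816     1,202.3448
  4       425.00       393.0195     1,572.0779
  5       425.00       385.4077     1,927.0384
  6    10,425.00     9,270.7267    55,624.3604
  Σ                 11,275.4014    61,559.9844
P = 11,275.4014; D_Mac = 5.45967 half-year periods = 2.72984 yrs; D_mod = 2.72984/(1+0.01975) = 2.67697 yrs.
ΔP/P ≈ -D_mod · Δy = -2.67697 × (-0.024) = +0.064247 = +6.4247%.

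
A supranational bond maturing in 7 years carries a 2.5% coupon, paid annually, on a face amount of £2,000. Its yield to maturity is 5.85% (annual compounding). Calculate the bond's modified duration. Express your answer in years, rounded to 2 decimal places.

Periodic yield y = 0.0585. First find Macaulay duration:
  t   CF        PV=CF/(1+0.0585)^t    t·PV
  1        50.00        47.2367        47.2367
  2        50.00        44.6260        89.2521
  3        50.00        42.1597       126.4791
  4        50.00        39.8297       159.3186
  5        50.00        37.6284       188.1420
  6        50.00        35.5488       213.2927
  7     2,050.00     1,376.9489     9,638.6423
  Σ                  1,623.9781    10,462.3635
P = 1,623.9781; Macaulay duration = 10,462.3635 / 1,623.9781 = 6.44243 years.
Modified duration = D_Mac / (1 + y) = 6.44243 / 1.0585 = 6.08638 years.

6.09 years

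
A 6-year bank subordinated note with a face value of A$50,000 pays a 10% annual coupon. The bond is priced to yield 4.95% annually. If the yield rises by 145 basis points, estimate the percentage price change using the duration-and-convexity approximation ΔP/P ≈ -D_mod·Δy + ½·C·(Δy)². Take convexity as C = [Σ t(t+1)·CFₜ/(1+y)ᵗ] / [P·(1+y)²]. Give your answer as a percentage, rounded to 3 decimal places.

-6.507%

With y = 0.0495:
  t   CF        PV=CF/(1+0.0495)^t    t·PV        t(t+1)·PV
  1     5,000.00     4,764.1734     4,764.1734       9,528.3468
  2     5,000.00     4,539.4697     9,078.9393      27,236.8180
  3     5,000.00     4,325.3641    12,976.0924      51,904.3697
  4     5,000.00     4,121.3570    16,485.4279      82,427.1394
  5     5,000.00     3,926.9719    19,634.8593     117,809.1559
  6    55,000.00    41,159.3049   246,955.8295   1,728,690.8067
  Σ                 62,836.6410   309,895.3219   2,017,596.6366
P = 62,836.6410; D_Mac = 4.93176 yrs; D_mod = 4.69915 yrs; C = 29.15120.
Duration effect: -4.69915 × (+0.0145) = -0.068138
Convexity effect: 0.5 × 29.15120 × (0.0145)² = +0.0030645
ΔP/P ≈ -0.068138 + 0.0030645 = -0.065073 = -6.5073%.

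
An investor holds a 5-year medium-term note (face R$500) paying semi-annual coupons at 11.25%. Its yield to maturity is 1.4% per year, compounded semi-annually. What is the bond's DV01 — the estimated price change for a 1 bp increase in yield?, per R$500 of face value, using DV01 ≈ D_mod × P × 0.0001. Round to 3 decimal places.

R$0.305

Periodic yield y = 0.007.
  t   CF        PV=CF/(1+0.007)^t    t·PV
  1       28.125        27.9295        27.9295
  2       28.125        27.7353        55.4707
  3       28.125        27.5425        82.6276
  4       28.125        27.3511       109.4044
  5       28.125        27.1610       135.8048
  6       28.125        26.9722       161.8330
  7       28.125        26.7847       187.4927
  8       28.125        26.5985       212.7878
  9       28.125        26.4136       237.7222
  10     528.125       492.5406     4,925.4058
  Σ                    737.0289     6,136.4785
P = 737.0289; D_Mac = 8.32597 half-year periods = 4.16298 yrs; D_mod = 4.13405 yrs.
DV01 ≈ 4.13405 × 737.0289 × 0.0001 = 0.304691.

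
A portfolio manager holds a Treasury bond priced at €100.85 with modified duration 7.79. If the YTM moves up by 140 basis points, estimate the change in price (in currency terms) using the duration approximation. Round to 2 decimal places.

Duration approximation: ΔP/P ≈ -D_mod · Δy = -7.79 × (+0.014) = -0.109060.
ΔP ≈ 100.85 × (-0.109060) = -10.998701.

-€11.00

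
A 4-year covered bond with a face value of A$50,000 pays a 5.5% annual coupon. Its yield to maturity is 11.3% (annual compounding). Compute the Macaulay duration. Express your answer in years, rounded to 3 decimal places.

3.663 years

Periodic yield y = 0.113. Discount each cash flow and weight by its year:
  t   CF        PV=CF/(1+0.113)^t    t·PV
  1     2,750.00     2,470.7996     2,470.7996
  2     2,750.00     2,219.9458     4,439.8915
  3     2,750.00     1,994.5604     5,983.6813
  4    52,750.00    34,374.9287   137,499.7150
  Σ                 41,060.2346   150,394.0875
Price P = Σ PV = 41,060.2346.
Macaulay duration = Σ(t·PV) / P = 150,394.0875 / 41,060.2346 = 3.66277 years.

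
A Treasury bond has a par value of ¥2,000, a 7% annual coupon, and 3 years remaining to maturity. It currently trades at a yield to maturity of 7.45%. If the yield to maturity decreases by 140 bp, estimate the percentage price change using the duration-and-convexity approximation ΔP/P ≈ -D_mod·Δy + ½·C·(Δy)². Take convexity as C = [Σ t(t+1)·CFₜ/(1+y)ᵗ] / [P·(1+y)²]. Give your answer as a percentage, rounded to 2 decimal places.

With y = 0.0745:
  t   CF        PV=CF/(1+0.0745)^t    t·PV        t(t+1)·PV
  1       140.00       130.2932       130.2932         260.5863
  2       140.00       121.2593       242.5187         727.5560
  3     2,140.00     1,725.0215     5,175.0645      20,700.2581
  Σ                  1,976.5740     5,547.8764      21,688.4004
P = 1,976.5740; D_Mac = 2.80681 yrs; D_mod = 2.61221 yrs; C = 9.50389.
Duration effect: -2.61221 × (-0.014) = +0.036571
Convexity effect: 0.5 × 9.50389 × (-0.014)² = +0.0009314
ΔP/P ≈ +0.036571 + 0.0009314 = +0.037502 = +3.7502%.

+3.75%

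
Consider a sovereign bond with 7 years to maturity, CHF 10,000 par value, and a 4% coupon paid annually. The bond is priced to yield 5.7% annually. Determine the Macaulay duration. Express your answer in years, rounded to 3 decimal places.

Periodic yield y = 0.057. Discount each cash flow and weight by its year:
  t   CF        PV=CF/(1+0.057)^t    t·PV
  1       400.00       378.4295       378.4295
  2       400.00       358.0222       716.0445
  3       400.00       338.7155     1,016.1464
  4       400.00       320.4498     1,281.7993
  5       400.00       303.1692     1,515.8459
  6       400.00       286.8204     1,720.9225
  7    10,400.00     7,055.1854    49,386.2975
  Σ                  9,040.7920    56,015.4857
Price P = Σ PV = 9,040.7920.
Macaulay duration = Σ(t·PV) / P = 56,015.4857 / 9,040.7920 = 6.19586 years.

6.196 years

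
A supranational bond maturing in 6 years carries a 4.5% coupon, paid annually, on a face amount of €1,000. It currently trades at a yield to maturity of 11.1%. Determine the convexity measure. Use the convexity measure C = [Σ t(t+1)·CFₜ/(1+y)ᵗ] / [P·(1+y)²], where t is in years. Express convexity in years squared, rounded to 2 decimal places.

With y = 0.111:
  t   CF        PV=CF/(1+0.111)^t    t·PV        t(t+1)·PV
  1        45.00        40.5041        40.5041          81.0081
  2        45.00        36.4573        72.9146         218.7437
  3        45.00        32.8148        98.4445         393.7781
  4        45.00        29.5363       118.1453         590.7263
  5        45.00        26.5853       132.9267         797.5602
  6     1,045.00       555.6892     3,334.1351      23,338.9454
  Σ                    721.5870     3,797.0702      25,420.7618
P = 721.5870.
Convexity = Σ t(t+1)·PV / [P·(1+y)²] = 25,420.7618 / (721.5870 × 1.234321) = 28.54117.

28.54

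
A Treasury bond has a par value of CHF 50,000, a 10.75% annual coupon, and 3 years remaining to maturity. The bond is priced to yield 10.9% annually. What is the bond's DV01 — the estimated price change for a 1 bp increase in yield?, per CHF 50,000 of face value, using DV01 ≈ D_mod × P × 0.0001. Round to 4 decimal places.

Periodic yield y = 0.109.
  t   CF        PV=CF/(1+0.109)^t    t·PV
  1     5,375.00     4,846.7087     4,846.7087
  2     5,375.00     4,370.3415     8,740.6830
  3    55,375.00    40,599.3519   121,798.0557
  Σ                 49,816.4022   135,385.4475
P = 49,816.4022; D_Mac = 2.71769 yrs; D_mod = 2.45058 yrs.
DV01 ≈ 2.45058 × 49,816.4022 × 0.0001 = 12.207885.

CHF 12.2079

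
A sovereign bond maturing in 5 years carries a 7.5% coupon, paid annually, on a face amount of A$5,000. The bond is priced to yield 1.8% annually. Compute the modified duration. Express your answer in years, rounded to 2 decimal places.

Periodic yield y = 0.018. First find Macaulay duration:
  t   CF        PV=CF/(1+0.018)^t    t·PV
  1       375.00       368.3694       368.3694
  2       375.00       361.8559       723.7119
  3       375.00       355.4577     1,066.3731
  4       375.00       349.1726     1,396.6904
  5     5,375.00     4,916.3136    24,581.5680
  Σ                  6,351.1692    28,136.7128
P = 6,351.1692; Macaulay duration = 28,136.7128 / 6,351.1692 = 4.43016 years.
Modified duration = D_Mac / (1 + y) = 4.43016 / 1.018 = 4.35183 years.

4.35 years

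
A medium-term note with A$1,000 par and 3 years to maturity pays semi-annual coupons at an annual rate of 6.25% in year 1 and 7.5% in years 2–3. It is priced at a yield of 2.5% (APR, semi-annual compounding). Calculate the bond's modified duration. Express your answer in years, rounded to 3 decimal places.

Periodic yield y = 0.0125. First find Macaulay duration:
  t   CF        PV=CF/(1+0.0125)^t    t·PV
  1        31.25        30.8642        30.8642
  2        31.25        30.4832        60.9663
  3        37.50        36.1282       108.3846
  4        37.50        35.6822       142.7286
  5        37.50        35.2416       176.2082
  6     1,037.50       962.9814     5,777.8886
  Σ                  1,131.3808     6,297.0405
P = 1,131.3808; Macaulay duration = 6,297.0405 / 1,131.3808 = 5.56580 half-year periods = 2.78290 years.
Modified duration = D_Mac / (1 + y) = 2.78290 / 1.0125 = 2.74854 years.

2.749 years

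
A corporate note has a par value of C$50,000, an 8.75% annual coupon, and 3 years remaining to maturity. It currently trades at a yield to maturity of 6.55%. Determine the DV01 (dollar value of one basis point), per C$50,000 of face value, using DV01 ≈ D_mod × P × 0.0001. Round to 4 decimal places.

Periodic yield y = 0.0655.
  t   CF        PV=CF/(1+0.0655)^t    t·PV
  1     4,375.00     4,106.0535     4,106.0535
  2     4,375.00     3,853.6401     7,707.2801
  3    54,375.00    44,950.9534   134,852.8603
  Σ                 52,910.6470   146,666.1939
P = 52,910.6470; D_Mac = 2.77196 yrs; D_mod = 2.60156 yrs.
DV01 ≈ 2.60156 × 52,910.6470 × 0.0001 = 13.765011.

C$13.7650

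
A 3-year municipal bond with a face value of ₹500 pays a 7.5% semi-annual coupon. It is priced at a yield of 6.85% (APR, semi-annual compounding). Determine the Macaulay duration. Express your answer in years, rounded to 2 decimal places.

2.74 years

Periodic yield y = 0.03425. Discount each cash flow and weight by its period:
  t   CF        PV=CF/(1+0.03425)^t    t·PV
  1        18.75        18.1291        18.1291
  2        18.75        17.5287        35.0574
  3        18.75        16.9482        50.8447
  4        18.75        16.3870        65.5480
  5        18.75        15.8443        79.2216
  6       518.75       423.8429     2,543.0575
  Σ                    508.6803     2,791.8583
Price P = Σ PV = 508.6803.
Macaulay duration = Σ(t·PV) / P = 2,791.8583 / 508.6803 = 5.48843 half-year periods.
In years: 5.48843 / 2 = 2.74422 years.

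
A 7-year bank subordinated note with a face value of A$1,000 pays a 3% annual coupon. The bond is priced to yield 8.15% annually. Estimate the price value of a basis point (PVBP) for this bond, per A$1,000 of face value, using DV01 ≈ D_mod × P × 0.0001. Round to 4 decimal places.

A$0.4270

Periodic yield y = 0.0815.
  t   CF        PV=CF/(1+0.0815)^t    t·PV
  1        30.00        27.7393        27.7393
  2        30.00        25.6489        51.2977
  3        30.00        23.7160        71.1480
  4        30.00        21.9288        87.7153
  5        30.00        20.2763       101.3815
  6        30.00        18.7483       112.4899
  7     1,030.00       595.1844     4,166.2910
  Σ                    733.2420     4,618.0626
P = 733.2420; D_Mac = 6.29814 yrs; D_mod = 5.82353 yrs.
DV01 ≈ 5.82353 × 733.2420 × 0.0001 = 0.427005.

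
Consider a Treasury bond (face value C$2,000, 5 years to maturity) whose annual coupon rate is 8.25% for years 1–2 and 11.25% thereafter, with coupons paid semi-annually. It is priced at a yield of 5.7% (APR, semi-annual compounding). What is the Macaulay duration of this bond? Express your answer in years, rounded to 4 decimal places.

4.2110 years

Periodic yield y = 0.0285. Discount each cash flow and weight by its period:
  t   CF        PV=CF/(1+0.0285)^t    t·PV
  1        82.50        80.2139        80.2139
  2        82.50        77.9912       155.9823
  3        82.50        75.8300       227.4900
  4        82.50        73.7287       294.9149
  5       112.50        97.7532       488.7661
  6       112.50        95.0444       570.2667
  7       112.50        92.4107       646.8752
  8       112.50        89.8500       718.8001
  9       112.50        87.3602       786.2422
  10    2,112.50     1,594.9745    15,949.7455
  Σ                  2,365.1570    19,919.2969
Price P = Σ PV = 2,365.1570.
Macaulay duration = Σ(t·PV) / P = 19,919.2969 / 2,365.1570 = 8.42198 half-year periods.
In years: 8.42198 / 2 = 4.21099 years.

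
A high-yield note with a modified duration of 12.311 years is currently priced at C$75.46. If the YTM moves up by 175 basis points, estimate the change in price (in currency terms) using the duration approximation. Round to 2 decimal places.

-C$16.26

Duration approximation: ΔP/P ≈ -D_mod · Δy = -12.311 × (+0.0175) = -0.2154425.
ΔP ≈ 75.46 × (-0.2154425) = -16.25729105.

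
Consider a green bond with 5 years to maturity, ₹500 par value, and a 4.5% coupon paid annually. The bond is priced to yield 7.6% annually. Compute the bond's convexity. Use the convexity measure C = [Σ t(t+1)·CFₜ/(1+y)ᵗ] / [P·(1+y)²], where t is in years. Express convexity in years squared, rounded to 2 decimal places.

With y = 0.076:
  t   CF        PV=CF/(1+0.076)^t    t·PV        t(t+1)·PV
  1        22.50        20.9108        20.9108          41.8216
  2        22.50        19.4338        38.8676         116.6029
  3        22.50        18.0612        54.1835         216.7340
  4        22.50        16.7855        67.1419         335.7093
  5       522.50       362.2638     1,811.3190      10,867.9140
  Σ                    437.4550     1,992.4228      11,578.7817
P = 437.4550.
Convexity = Σ t(t+1)·PV / [P·(1+y)²] = 11,578.7817 / (437.4550 × 1.157776) = 22.86151.

22.86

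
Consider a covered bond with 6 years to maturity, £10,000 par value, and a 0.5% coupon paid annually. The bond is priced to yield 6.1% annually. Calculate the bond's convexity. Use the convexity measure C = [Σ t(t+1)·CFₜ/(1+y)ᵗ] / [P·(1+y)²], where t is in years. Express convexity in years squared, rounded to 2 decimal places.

36.57

With y = 0.061:
  t   CF        PV=CF/(1+0.061)^t    t·PV        t(t+1)·PV
  1        50.00        47.1254        47.1254          94.2507
  2        50.00        44.4160        88.8320         266.4959
  3        50.00        41.8624       125.5871         502.3485
  4        50.00        39.4556       157.8223         789.1117
  5        50.00        37.1872       185.9358       1,115.6150
  6    10,050.00     7,044.8826    42,269.2954     295,885.0680
  Σ                  7,254.9290    42,874.5980     298,652.8897
P = 7,254.9290.
Convexity = Σ t(t+1)·PV / [P·(1+y)²] = 298,652.8897 / (7,254.9290 × 1.125721) = 36.56813.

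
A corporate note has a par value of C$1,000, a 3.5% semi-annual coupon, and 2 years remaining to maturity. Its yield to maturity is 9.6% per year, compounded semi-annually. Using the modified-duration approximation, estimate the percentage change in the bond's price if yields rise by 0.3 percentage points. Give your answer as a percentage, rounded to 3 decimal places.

-0.557%

Periodic yield y = 0.048. Modified duration first:
  t   CF        PV=CF/(1+0.048)^t    t·PV
  1        17.50        16.6985        16.6985
  2        17.50        15.9337        31.8673
  3        17.50        15.2039        45.6116
  4     1,017.50       843.5082     3,374.0326
  Σ                    891.3442     3,468.2100
P = 891.3442; D_Mac = 3.89099 half-year periods = 1.94549 yrs; D_mod = 1.94549/(1+0.048) = 1.85639 yrs.
ΔP/P ≈ -D_mod · Δy = -1.85639 × (+0.003) = -0.005569 = -0.5569%.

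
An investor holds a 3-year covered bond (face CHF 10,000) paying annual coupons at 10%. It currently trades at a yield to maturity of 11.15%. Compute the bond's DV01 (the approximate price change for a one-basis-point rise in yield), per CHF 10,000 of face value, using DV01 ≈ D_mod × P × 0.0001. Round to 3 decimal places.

CHF 2.389

Periodic yield y = 0.1115.
  t   CF        PV=CF/(1+0.1115)^t    t·PV
  1     1,000.00       899.6851       899.6851
  2     1,000.00       809.4333     1,618.8666
  3    11,000.00     8,010.5859    24,031.7578
  Σ                  9,719.7043    26,550.3095
P = 9,719.7043; D_Mac = 2.73160 yrs; D_mod = 2.45758 yrs.
DV01 ≈ 2.45758 × 9,719.7043 × 0.0001 = 2.388692.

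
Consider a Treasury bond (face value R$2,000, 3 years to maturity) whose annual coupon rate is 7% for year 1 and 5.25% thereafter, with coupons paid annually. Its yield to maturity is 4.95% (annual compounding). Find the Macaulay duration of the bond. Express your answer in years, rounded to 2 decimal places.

2.82 years

Periodic yield y = 0.0495. Discount each cash flow and weight by its year:
  t   CF        PV=CF/(1+0.0495)^t    t·PV
  1       140.00       133.3969       133.3969
  2       105.00        95.3289       190.6577
  3     2,105.00     1,820.9783     5,462.9349
  Σ                  2,049.7040     5,786.9895
Price P = Σ PV = 2,049.7040.
Macaulay duration = Σ(t·PV) / P = 5,786.9895 / 2,049.7040 = 2.82333 years.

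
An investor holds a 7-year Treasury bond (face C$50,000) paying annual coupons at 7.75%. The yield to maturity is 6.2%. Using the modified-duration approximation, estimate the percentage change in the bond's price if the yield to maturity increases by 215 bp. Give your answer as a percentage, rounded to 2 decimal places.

-11.58%

Periodic yield y = 0.062. Modified duration first:
  t   CF        PV=CF/(1+0.062)^t    t·PV
  1     3,875.00     3,648.7759     3,648.7759
  2     3,875.00     3,435.7588     6,871.5177
  3     3,875.00     3,235.1778     9,705.5335
  4     3,875.00     3,046.3068    12,185.2272
  5     3,875.00     2,868.4621    14,342.3107
  6     3,875.00     2,701.0001    16,206.0008
  7    53,875.00    35,360.2776   247,521.9433
  Σ                 54,295.7593   310,481.3091
P = 54,295.7593; D_Mac = 5.71833 yrs; D_mod = 5.71833/(1+0.062) = 5.38450 yrs.
ΔP/P ≈ -D_mod · Δy = -5.38450 × (+0.0215) = -0.115767 = -11.5767%.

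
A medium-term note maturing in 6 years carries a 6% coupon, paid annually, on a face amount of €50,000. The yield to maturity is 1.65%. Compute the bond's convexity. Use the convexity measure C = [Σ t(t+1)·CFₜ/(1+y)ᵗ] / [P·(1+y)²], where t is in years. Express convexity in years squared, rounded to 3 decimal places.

34.386

With y = 0.0165:
  t   CF        PV=CF/(1+0.0165)^t    t·PV        t(t+1)·PV
  1     3,000.00     2,951.3035     2,951.3035       5,902.6070
  2     3,000.00     2,903.3974     5,806.7949      17,420.3846
  3     3,000.00     2,856.2690     8,568.8070      34,275.2280
  4     3,000.00     2,809.9056    11,239.6222      56,198.1111
  5     3,000.00     2,764.2947    13,821.4735      82,928.8408
  6    53,000.00    48,043.1607   288,258.9645   2,017,812.7512
  Σ                 62,328.3309   330,646.9655   2,214,537.9226
P = 62,328.3309.
Convexity = Σ t(t+1)·PV / [P·(1+y)²] = 2,214,537.9226 / (62,328.3309 × 1.033272) = 34.38609.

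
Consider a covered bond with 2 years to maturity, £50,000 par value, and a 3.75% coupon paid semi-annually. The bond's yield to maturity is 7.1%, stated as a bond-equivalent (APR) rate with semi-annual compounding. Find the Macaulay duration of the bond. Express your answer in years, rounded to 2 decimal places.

Periodic yield y = 0.0355. Discount each cash flow and weight by its period:
  t   CF        PV=CF/(1+0.0355)^t    t·PV
  1       937.50       905.3597       905.3597
  2       937.50       874.3213     1,748.6426
  3       937.50       844.3470     2,533.0410
  4    50,937.50    44,303.4160   177,213.6638
  Σ                 46,927.4440   182,400.7072
Price P = Σ PV = 46,927.4440.
Macaulay duration = Σ(t·PV) / P = 182,400.7072 / 46,927.4440 = 3.88687 half-year periods.
In years: 3.88687 / 2 = 1.94343 years.

1.94 years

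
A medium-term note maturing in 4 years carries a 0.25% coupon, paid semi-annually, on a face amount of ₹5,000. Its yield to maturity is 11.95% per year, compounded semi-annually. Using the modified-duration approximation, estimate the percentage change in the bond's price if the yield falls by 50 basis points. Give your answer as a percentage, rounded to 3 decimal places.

+1.876%

Periodic yield y = 0.05975. Modified duration first:
  t   CF        PV=CF/(1+0.05975)^t    t·PV
  1         6.25         5.8976         5.8976
  2         6.25         5.5651        11.1302
  3         6.25         5.2513        15.7540
  4         6.25         4.9553        19.8210
  5         6.25         4.6759        23.3794
  6         6.25         4.4122        26.4735
  7         6.25         4.1635        29.1443
  8     5,006.25     3,146.9159    25,175.3269
  Σ                  3,181.8368    25,306.9269
P = 3,181.8368; D_Mac = 7.95356 half-year periods = 3.97678 yrs; D_mod = 3.97678/(1+0.05975) = 3.75256 yrs.
ΔP/P ≈ -D_mod · Δy = -3.75256 × (-0.005) = +0.018763 = +1.8763%.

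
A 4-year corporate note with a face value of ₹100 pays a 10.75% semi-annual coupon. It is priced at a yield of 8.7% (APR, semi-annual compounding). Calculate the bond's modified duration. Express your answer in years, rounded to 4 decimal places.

3.2374 years

Periodic yield y = 0.0435. First find Macaulay duration:
  t   CF        PV=CF/(1+0.0435)^t    t·PV
  1        5.375         5.1509         5.1509
  2        5.375         4.9362         9.8724
  3        5.375         4.7304        14.1913
  4        5.375         4.5332        18.1330
  5        5.375         4.3443        21.7213
  6        5.375         4.1632        24.9790
  7        5.375         3.9896        27.9273
  8      105.375        74.9545       599.6363
  Σ                    106.8024       721.6116
P = 106.8024; Macaulay duration = 721.6116 / 106.8024 = 6.75651 half-year periods = 3.37826 years.
Modified duration = D_Mac / (1 + y) = 3.37826 / 1.0435 = 3.23743 years.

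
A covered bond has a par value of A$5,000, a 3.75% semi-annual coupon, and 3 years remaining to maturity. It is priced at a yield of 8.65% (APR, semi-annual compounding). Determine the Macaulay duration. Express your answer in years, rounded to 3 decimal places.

2.854 years

Periodic yield y = 0.04325. Discount each cash flow and weight by its period:
  t   CF        PV=CF/(1+0.04325)^t    t·PV
  1        93.75        89.8634        89.8634
  2        93.75        86.1379       172.2759
  3        93.75        82.5669       247.7008
  4        93.75        79.1439       316.5758
  5        93.75        75.8629       379.3144
  6     5,093.75     3,951.0021    23,706.0129
  Σ                  4,364.5772    24,911.7431
Price P = Σ PV = 4,364.5772.
Macaulay duration = Σ(t·PV) / P = 24,911.7431 / 4,364.5772 = 5.70771 half-year periods.
In years: 5.70771 / 2 = 2.85386 years.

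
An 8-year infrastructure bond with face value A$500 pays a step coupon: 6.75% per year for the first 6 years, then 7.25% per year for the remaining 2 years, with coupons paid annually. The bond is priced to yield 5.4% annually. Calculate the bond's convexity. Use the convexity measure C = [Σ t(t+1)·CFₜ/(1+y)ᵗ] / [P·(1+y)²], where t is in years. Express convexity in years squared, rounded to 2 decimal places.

With y = 0.054:
  t   CF        PV=CF/(1+0.054)^t    t·PV        t(t+1)·PV
  1        33.75        32.0209        32.0209          64.0417
  2        33.75        30.3803        60.7607         182.2820
  3        33.75        28.8238        86.4715         345.8862
  4        33.75        27.3471       109.3884         546.9421
  5        33.75        25.9460       129.7301         778.3806
  6        33.75        24.6167       147.7003       1,033.9021
  7        36.25        25.0856       175.5989       1,404.7911
  8       536.25       352.0809     2,816.6469      25,349.8220
  Σ                    546.3013     3,558.3177      29,706.0478
P = 546.3013.
Convexity = Σ t(t+1)·PV / [P·(1+y)²] = 29,706.0478 / (546.3013 × 1.110916) = 48.94760.

48.95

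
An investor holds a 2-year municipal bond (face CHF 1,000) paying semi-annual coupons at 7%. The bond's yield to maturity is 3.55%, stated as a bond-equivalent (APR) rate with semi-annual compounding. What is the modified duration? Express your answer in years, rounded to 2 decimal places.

1.87 years

Periodic yield y = 0.01775. First find Macaulay duration:
  t   CF        PV=CF/(1+0.01775)^t    t·PV
  1        35.00        34.3896        34.3896
  2        35.00        33.7898        67.5796
  3        35.00        33.2005        99.6015
  4     1,035.00       964.6636     3,858.6545
  Σ                  1,066.0435     4,060.2253
P = 1,066.0435; Macaulay duration = 4,060.2253 / 1,066.0435 = 3.80869 half-year periods = 1.90434 years.
Modified duration = D_Mac / (1 + y) = 1.90434 / 1.01775 = 1.87113 years.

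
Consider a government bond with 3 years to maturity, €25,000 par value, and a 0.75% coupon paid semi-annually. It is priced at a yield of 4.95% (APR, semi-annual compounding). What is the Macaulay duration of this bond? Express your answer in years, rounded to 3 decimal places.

Periodic yield y = 0.02475. Discount each cash flow and weight by its period:
  t   CF        PV=CF/(1+0.02475)^t    t·PV
  1        93.75        91.4857        91.4857
  2        93.75        89.2761       178.5523
  3        93.75        87.1199       261.3598
  4        93.75        85.0158       340.0631
  5        93.75        82.9625       414.8123
  6    25,093.75    21,669.9548   130,019.7287
  Σ                 22,105.8148   131,306.0019
Price P = Σ PV = 22,105.8148.
Macaulay duration = Σ(t·PV) / P = 131,306.0019 / 22,105.8148 = 5.93989 half-year periods.
In years: 5.93989 / 2 = 2.96994 years.

2.970 years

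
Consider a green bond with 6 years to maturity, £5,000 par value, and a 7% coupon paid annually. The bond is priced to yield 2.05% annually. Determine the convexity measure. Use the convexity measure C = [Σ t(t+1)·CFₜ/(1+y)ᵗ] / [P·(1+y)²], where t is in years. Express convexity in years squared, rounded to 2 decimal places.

33.32

With y = 0.0205:
  t   CF        PV=CF/(1+0.0205)^t    t·PV        t(t+1)·PV
  1       350.00       342.9691       342.9691         685.9383
  2       350.00       336.0795       672.1590       2,016.4770
  3       350.00       329.3283       987.9848       3,951.9393
  4       350.00       322.7127     1,290.8507       6,454.2533
  5       350.00       316.2299     1,581.1497       9,486.8985
  6     5,350.00     4,736.6983    28,420.1901     198,941.3305
  Σ                  6,384.0179    33,295.3034     221,536.8368
P = 6,384.0179.
Convexity = Σ t(t+1)·PV / [P·(1+y)²] = 221,536.8368 / (6,384.0179 × 1.041420) = 33.32160.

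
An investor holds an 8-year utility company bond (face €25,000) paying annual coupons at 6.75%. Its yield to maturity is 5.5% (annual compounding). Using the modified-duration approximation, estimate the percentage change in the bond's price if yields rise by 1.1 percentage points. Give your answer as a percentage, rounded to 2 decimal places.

Periodic yield y = 0.055. Modified duration first:
  t   CF        PV=CF/(1+0.055)^t    t·PV
  1     1,687.50     1,599.5261     1,599.5261
  2     1,687.50     1,516.1385     3,032.2769
  3     1,687.50     1,437.0981     4,311.2942
  4     1,687.50     1,362.1783     5,448.7130
  5     1,687.50     1,291.1642     6,455.8211
  6     1,687.50     1,223.8523     7,343.1141
  7     1,687.50     1,160.0496     8,120.3473
  8    26,687.50    17,389.5449   139,116.3589
  Σ                 26,979.5519   175,427.4515
P = 26,979.5519; D_Mac = 6.50224 yrs; D_mod = 6.50224/(1+0.055) = 6.16326 yrs.
ΔP/P ≈ -D_mod · Δy = -6.16326 × (+0.011) = -0.067796 = -6.7796%.

-6.78%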